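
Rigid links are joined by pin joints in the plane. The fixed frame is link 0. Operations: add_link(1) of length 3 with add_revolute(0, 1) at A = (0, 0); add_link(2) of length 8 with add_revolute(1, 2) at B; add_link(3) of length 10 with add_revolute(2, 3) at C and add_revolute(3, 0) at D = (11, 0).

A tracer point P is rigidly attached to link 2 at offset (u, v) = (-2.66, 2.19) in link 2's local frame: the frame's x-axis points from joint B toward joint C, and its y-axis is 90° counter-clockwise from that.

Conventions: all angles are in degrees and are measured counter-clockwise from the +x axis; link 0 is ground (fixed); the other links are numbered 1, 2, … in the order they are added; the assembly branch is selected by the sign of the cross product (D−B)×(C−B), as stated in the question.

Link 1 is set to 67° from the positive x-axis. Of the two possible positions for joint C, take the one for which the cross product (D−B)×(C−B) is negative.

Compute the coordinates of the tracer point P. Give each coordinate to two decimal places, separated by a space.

A=(0,0), D=(11.00,0)
B = A + 3.00·(cos67°, sin67°) = (1.1722, 2.7615)
|BD| = 10.2084
circle(B,8.00) ∩ circle(D,10.00): a=3.3410, h=7.2690
  candidates: C₊=(6.3549,8.8557) cross=74.205; C₋=(2.4222,-5.1402) cross=-74.205
  branch - wants cross < 0 → take C=(2.4222,-5.1402) (cross=-74.205)
ex = (C−B)/|BC| = (0.1563,-0.9877); ey = (0.9877,0.1563)
P = B + -2.66·ex + 2.19·ey = (2.9197,5.7310)

2.92 5.73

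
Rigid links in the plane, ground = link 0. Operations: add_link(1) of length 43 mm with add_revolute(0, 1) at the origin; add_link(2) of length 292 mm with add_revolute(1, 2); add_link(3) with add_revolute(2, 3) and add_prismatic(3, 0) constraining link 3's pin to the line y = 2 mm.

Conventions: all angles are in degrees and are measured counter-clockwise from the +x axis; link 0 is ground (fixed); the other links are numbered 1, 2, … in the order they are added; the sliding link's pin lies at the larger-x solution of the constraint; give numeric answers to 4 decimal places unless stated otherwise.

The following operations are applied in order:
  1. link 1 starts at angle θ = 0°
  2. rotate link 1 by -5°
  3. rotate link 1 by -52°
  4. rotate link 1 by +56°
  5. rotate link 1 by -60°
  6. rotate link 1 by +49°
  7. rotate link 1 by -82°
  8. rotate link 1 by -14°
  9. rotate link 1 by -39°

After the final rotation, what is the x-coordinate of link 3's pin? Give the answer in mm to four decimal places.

geometry: r = 43 mm, L = 292 mm, e = 2 mm; θ starts at 0°
rotate link 1 by -5°: θ ← 0° -5° = -5°
rotate link 1 by -52°: θ ← -5° -52° = -57°
rotate link 1 by +56°: θ ← -57° +56° = -1°
rotate link 1 by -60°: θ ← -1° -60° = -61°
rotate link 1 by +49°: θ ← -61° +49° = -12°
rotate link 1 by -82°: θ ← -12° -82° = -94°
rotate link 1 by -14°: θ ← -94° -14° = -108°
rotate link 1 by -39°: θ ← -108° -39° = -147°
crank pin P = (r cos θ, r sin θ) = (-36.062834, -23.419479)
h = r sin θ − e = -23.419479 − 2 = -25.419479
x = r cos θ + √(L² − h²) = -36.062834 + 290.891475 = 254.828640

254.8286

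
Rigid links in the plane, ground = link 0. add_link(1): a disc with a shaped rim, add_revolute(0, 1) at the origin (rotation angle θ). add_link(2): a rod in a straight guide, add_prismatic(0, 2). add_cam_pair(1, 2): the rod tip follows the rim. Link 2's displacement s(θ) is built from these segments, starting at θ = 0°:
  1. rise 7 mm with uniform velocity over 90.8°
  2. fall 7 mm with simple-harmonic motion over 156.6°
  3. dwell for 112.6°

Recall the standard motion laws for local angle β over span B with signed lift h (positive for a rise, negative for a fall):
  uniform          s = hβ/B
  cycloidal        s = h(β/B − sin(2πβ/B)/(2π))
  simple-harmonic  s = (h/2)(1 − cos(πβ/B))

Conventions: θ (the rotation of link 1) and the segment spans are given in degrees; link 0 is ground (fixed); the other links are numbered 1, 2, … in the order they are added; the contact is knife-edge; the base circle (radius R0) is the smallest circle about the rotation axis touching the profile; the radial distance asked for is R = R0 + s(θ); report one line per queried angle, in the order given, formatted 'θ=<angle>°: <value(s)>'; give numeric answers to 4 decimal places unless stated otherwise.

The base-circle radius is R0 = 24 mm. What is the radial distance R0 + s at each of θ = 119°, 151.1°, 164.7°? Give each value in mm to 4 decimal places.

segment 1 (0° to 90.8°, uniform, h = 7) is passed completely: s = 0.0000 + (7) = 7.0000
θ = 119° falls in segment 2 (90.8° to 247.4°, simple-harmonic, h = -7): β = 119 − 90.8 = 28.2°, B = 156.6°; Δs = -7/2·(1 − cos(π·0.1801)) = -0.5453; s = 7.0000 − 0.5453 = 6.4547
θ = 151.1° falls in segment 2 (90.8° to 247.4°, simple-harmonic, h = -7): β = 151.1 − 90.8 = 60.3°, B = 156.6°; Δs = -7/2·(1 − cos(π·0.3851)) = -2.2634; s = 7.0000 − 2.2634 = 4.7366
θ = 164.7° falls in segment 2 (90.8° to 247.4°, simple-harmonic, h = -7): β = 164.7 − 90.8 = 73.9°, B = 156.6°; Δs = -7/2·(1 − cos(π·0.4719)) = -3.1915; s = 7.0000 − 3.1915 = 3.8085
θ=119°: R = R0 + s = 24 + 6.4547 = 30.4547
θ=151.1°: R = R0 + s = 24 + 4.7366 = 28.7366
θ=164.7°: R = R0 + s = 24 + 3.8085 = 27.8085

θ=119°: 30.4547
θ=151.1°: 28.7366
θ=164.7°: 27.8085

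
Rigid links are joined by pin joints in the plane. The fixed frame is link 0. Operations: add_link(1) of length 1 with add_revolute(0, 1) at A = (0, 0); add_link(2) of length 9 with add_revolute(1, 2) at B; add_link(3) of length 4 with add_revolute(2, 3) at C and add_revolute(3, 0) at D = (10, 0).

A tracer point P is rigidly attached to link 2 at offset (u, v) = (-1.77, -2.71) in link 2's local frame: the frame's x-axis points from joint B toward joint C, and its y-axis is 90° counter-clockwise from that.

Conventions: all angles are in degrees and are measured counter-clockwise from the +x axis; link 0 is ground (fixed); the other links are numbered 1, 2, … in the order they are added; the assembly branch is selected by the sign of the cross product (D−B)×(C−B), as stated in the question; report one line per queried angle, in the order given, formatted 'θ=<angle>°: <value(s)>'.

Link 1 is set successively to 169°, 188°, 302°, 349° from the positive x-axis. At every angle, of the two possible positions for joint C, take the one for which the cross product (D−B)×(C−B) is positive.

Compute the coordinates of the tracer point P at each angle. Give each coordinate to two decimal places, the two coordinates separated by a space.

A=(0,0), D=(10.00,0)
θ=169°: B = A + 1.00·(cos169°, sin169°) = (-0.9816, 0.1908)
θ=169°: |BD| = 10.9833
θ=169°: circle(B,9.00) ∩ circle(D,4.00): a=8.4507, h=3.0961
θ=169°:   candidates: C₊=(7.5216,3.1396) cross=34.006; C₋=(7.4140,-3.0517) cross=-34.006
θ=169°:   branch + wants cross > 0 → take C=(7.5216,3.1396) (cross=34.006)
θ=169°: ex = (C−B)/|BC| = (0.9448,0.3276); ey = (-0.3276,0.9448)
θ=169°: P = B + -1.77·ex + -2.71·ey = (-1.7660,-2.9495)
θ=188°: B = A + 1.00·(cos188°, sin188°) = (-0.9903, -0.1392)
θ=188°: |BD| = 10.9911
θ=188°: circle(B,9.00) ∩ circle(D,4.00): a=8.4525, h=3.0912
θ=188°:   candidates: C₊=(7.4224,3.0588) cross=33.975; C₋=(7.5007,-3.1231) cross=-33.975
θ=188°:   branch + wants cross > 0 → take C=(7.4224,3.0588) (cross=33.975)
θ=188°: ex = (C−B)/|BC| = (0.9347,0.3553); ey = (-0.3553,0.9347)
θ=188°: P = B + -1.77·ex + -2.71·ey = (-1.6818,-3.3013)
θ=302°: B = A + 1.00·(cos302°, sin302°) = (0.5299, -0.8480)
θ=302°: |BD| = 9.5080
θ=302°: circle(B,9.00) ∩ circle(D,4.00): a=8.1722, h=3.7704
θ=302°:   candidates: C₊=(8.3332,3.6362) cross=35.849; C₋=(9.0058,-3.8745) cross=-35.849
θ=302°:   branch + wants cross > 0 → take C=(8.3332,3.6362) (cross=35.849)
θ=302°: ex = (C−B)/|BC| = (0.8670,0.4982); ey = (-0.4982,0.8670)
θ=302°: P = B + -1.77·ex + -2.71·ey = (0.3455,-4.0796)
θ=349°: B = A + 1.00·(cos349°, sin349°) = (0.9816, -0.1908)
θ=349°: |BD| = 9.0204
θ=349°: circle(B,9.00) ∩ circle(D,4.00): a=8.1131, h=3.8958
θ=349°:   candidates: C₊=(9.0105,3.8757) cross=35.141; C₋=(9.1754,-3.9141) cross=-35.141
θ=349°:   branch + wants cross > 0 → take C=(9.0105,3.8757) (cross=35.141)
θ=349°: ex = (C−B)/|BC| = (0.8921,0.4518); ey = (-0.4518,0.8921)
θ=349°: P = B + -1.77·ex + -2.71·ey = (0.6271,-3.4082)

θ=169°: -1.77 -2.95
θ=188°: -1.68 -3.30
θ=302°: 0.35 -4.08
θ=349°: 0.63 -3.41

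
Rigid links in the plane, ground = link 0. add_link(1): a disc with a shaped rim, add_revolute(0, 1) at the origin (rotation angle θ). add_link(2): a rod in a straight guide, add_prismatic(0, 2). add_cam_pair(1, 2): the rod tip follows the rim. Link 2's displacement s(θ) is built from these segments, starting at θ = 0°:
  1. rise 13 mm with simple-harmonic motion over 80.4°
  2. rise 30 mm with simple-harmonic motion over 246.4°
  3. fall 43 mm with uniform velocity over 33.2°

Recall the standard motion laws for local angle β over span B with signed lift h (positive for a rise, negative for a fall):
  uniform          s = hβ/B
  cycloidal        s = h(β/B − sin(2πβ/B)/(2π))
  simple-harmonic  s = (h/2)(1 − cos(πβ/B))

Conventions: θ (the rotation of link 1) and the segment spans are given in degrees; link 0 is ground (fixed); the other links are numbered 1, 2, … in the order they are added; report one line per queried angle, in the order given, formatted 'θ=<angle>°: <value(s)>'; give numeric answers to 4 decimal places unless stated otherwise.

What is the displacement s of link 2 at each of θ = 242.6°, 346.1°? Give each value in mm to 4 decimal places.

segment 1 (0° to 80.4°, simple-harmonic, h = 13) is passed completely: s = 0.0000 + (13) = 13.0000
θ = 242.6° falls in segment 2 (80.4° to 326.8°, simple-harmonic, h = 30): β = 242.6 − 80.4 = 162.2°, B = 246.4°; Δs = 30/2·(1 − cos(π·0.6583)) = 22.1551; s = 13.0000 + 22.1551 = 35.1551
segment 2 (80.4° to 326.8°, simple-harmonic, h = 30) is passed completely: s = 13.0000 + (30) = 43.0000
θ = 346.1° falls in segment 3 (326.8° to 360°, uniform, h = -43): β = 346.1 − 326.8 = 19.3°, B = 33.2°; Δs = -43·19.3/33.2 = -24.9970; s = 43.0000 − 24.9970 = 18.0030

θ=242.6°: 35.1551
θ=346.1°: 18.0030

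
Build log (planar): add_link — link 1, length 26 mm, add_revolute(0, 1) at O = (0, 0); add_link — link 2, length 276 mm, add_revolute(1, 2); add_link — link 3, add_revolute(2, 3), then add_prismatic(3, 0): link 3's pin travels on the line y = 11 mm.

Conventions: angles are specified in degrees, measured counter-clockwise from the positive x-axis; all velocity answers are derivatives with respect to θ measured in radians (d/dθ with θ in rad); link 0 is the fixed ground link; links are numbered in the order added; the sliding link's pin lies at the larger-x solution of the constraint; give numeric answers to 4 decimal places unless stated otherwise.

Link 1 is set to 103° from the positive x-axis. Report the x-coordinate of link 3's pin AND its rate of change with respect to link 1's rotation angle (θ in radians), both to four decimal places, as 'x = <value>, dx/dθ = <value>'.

geometry: r = 26 mm, L = 276 mm, e = 11 mm
crank pin P = (r cos θ, r sin θ) = (-5.848727, 25.333622)
h = r sin θ − e = 25.333622 − 11 = 14.333622
x = r cos θ + √(L² − h²) = -5.848727 + 275.627552 = 269.778824
dx/dθ = −r sin θ − h·r cos θ/√(L² − h²) (θ in radians; h = 14.333622) = -25.029467

x = 269.7788, dx/dθ = -25.0295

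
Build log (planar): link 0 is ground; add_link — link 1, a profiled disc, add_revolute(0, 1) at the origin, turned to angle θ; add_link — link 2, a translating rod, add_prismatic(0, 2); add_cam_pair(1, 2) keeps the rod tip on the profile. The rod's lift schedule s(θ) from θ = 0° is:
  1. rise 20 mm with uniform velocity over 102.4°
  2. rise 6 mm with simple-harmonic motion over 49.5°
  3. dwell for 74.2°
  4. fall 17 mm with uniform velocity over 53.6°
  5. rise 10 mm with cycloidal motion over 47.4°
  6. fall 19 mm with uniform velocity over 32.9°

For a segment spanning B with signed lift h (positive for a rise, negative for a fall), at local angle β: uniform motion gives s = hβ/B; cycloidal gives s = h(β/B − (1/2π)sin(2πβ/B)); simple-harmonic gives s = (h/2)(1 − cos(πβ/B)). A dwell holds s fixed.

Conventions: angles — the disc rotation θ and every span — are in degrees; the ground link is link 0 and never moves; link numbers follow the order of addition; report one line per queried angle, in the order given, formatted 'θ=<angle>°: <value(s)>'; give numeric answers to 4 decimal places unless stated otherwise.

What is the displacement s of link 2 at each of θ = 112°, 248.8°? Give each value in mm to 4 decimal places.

seg 1 [0°–102.4°] uniform, h=20: full span → s += 20 → s = 20.0000
seg 2 [102.4°–151.9°] simple-harmonic, h=6: θ=112° here. β=9.6, B=49.5. 6/2·(1 − cos(π·0.1939)) = 0.5398 → s = 20.5398
seg 2 [102.4°–151.9°] simple-harmonic, h=6: full span → s += 6 → s = 26.0000
seg 3 [151.9°–226.1°] dwell: s stays 26.0000
seg 4 [226.1°–279.7°] uniform, h=-17: θ=248.8° here. β=22.7, B=53.6. -17·22.7/53.6 = -7.1996 → s = 18.8004

θ=112°: 20.5398
θ=248.8°: 18.8004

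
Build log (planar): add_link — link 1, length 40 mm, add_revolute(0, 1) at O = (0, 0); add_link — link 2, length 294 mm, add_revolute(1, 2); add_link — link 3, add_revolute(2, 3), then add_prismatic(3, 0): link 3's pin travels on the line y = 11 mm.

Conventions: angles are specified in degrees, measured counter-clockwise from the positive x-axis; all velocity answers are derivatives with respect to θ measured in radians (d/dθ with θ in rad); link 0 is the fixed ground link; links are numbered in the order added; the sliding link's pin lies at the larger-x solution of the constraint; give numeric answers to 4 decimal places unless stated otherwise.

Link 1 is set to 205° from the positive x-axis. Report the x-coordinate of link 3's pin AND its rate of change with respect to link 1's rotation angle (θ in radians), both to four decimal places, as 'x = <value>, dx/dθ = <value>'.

geometry: r = 40 mm, L = 294 mm, e = 11 mm
crank pin P = (r cos θ, r sin θ) = (-36.252311, -16.904730)
h = r sin θ − e = -16.904730 − 11 = -27.904730
x = r cos θ + √(L² − h²) = -36.252311 + 292.672729 = 256.420417
dx/dθ = −r sin θ − h·r cos θ/√(L² − h²) (θ in radians; h = -27.904730) = 13.448273

x = 256.4204, dx/dθ = 13.4483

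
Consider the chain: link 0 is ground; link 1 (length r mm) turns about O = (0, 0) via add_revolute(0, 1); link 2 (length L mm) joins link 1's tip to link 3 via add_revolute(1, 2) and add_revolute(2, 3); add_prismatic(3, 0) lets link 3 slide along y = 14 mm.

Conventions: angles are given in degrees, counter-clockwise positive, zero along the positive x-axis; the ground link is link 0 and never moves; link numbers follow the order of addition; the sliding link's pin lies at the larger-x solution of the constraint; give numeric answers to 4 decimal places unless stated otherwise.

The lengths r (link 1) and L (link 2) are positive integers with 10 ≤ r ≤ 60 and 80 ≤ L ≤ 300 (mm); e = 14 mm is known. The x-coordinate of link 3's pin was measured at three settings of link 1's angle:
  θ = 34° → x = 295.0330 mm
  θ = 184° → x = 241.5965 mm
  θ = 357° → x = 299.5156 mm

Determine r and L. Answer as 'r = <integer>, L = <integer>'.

constraint per measurement: (x − r cos θ)² + (r sin θ − e)² = L²
subtracting the θ₁ and θ₂ equations cancels the r² and L² terms:
r = (x₁² − x₂²) / (2[(x₁cos θ₁ + e sin θ₁) − (x₂cos θ₂ + e sin θ₂)]) = 29.0000 → r = 29
L² = (x₁ − r cos θ₁)² + (r sin θ₁ − e)² = 73440.9868 → L = 271.0000 → L = 271
check at θ₃=357°: x = 299.5156 (printed 299.5156) ✓

r = 29, L = 271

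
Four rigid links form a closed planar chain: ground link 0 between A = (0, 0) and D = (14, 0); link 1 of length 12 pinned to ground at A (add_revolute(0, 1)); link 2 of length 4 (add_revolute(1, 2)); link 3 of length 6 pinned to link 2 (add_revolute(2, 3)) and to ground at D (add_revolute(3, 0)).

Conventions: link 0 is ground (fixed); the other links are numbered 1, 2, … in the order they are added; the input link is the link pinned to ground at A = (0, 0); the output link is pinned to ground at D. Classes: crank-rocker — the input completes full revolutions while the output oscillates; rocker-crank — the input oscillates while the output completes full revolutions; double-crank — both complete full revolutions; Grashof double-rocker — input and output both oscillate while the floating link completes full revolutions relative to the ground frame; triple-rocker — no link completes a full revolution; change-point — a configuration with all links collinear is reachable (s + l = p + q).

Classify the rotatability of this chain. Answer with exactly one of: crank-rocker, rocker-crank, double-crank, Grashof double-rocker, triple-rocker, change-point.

lengths: ground=14, input=12, coupler=4, output=6
sorted: s=4 (shortest), l=14 (longest), p+q=18
s + l = 18 vs p + q = 18
s + l = p + q → change-point (collinear configuration reachable)

change-point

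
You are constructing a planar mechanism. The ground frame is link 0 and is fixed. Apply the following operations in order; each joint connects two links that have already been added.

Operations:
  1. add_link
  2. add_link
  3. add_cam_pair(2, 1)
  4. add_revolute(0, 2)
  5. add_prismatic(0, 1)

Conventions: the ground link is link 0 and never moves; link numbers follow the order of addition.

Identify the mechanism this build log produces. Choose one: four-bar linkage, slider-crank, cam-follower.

links: 3 (incl. ground); joints: 1 revolute, 1 prismatic, 1 higher (cam) pair, forming one closed loop
3 links, revolute + prismatic + higher pair in one loop → cam-follower

cam-follower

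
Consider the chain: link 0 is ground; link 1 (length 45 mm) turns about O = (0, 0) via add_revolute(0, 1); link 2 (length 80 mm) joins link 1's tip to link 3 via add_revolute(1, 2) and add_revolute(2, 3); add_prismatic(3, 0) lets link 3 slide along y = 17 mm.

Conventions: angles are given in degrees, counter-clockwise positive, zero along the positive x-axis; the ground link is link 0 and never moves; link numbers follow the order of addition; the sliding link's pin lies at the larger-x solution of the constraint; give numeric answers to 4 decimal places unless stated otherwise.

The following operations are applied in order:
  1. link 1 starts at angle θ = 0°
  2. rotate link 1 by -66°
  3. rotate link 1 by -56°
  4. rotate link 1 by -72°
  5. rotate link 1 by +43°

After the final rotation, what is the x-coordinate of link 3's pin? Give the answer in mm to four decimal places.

geometry: r = 45 mm, L = 80 mm, e = 17 mm; θ starts at 0°
rotate link 1 by -66°: θ ← 0° -66° = -66°
rotate link 1 by -56°: θ ← -66° -56° = -122°
rotate link 1 by -72°: θ ← -122° -72° = -194°
rotate link 1 by +43°: θ ← -194° +43° = -151°
crank pin P = (r cos θ, r sin θ) = (-39.357887, -21.816433)
h = r sin θ − e = -21.816433 − 17 = -38.816433
x = r cos θ + √(L² − h²) = -39.357887 + 69.952016 = 30.594129

30.5941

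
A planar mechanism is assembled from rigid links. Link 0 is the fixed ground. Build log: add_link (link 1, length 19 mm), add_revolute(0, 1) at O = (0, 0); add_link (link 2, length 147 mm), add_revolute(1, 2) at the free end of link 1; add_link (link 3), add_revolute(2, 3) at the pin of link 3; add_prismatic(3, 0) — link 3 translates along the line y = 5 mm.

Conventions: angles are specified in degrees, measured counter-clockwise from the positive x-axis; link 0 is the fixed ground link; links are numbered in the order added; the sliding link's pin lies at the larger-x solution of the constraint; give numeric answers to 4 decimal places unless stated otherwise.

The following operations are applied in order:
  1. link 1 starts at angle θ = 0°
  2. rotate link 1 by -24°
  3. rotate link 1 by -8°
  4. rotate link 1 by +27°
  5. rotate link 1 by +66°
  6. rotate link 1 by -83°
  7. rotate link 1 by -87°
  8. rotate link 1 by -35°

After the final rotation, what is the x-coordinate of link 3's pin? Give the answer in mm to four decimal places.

geometry: r = 19 mm, L = 147 mm, e = 5 mm; θ starts at 0°
rotate link 1 by -24°: θ ← 0° -24° = -24°
rotate link 1 by -8°: θ ← -24° -8° = -32°
rotate link 1 by +27°: θ ← -32° +27° = -5°
rotate link 1 by +66°: θ ← -5° +66° = 61°
rotate link 1 by -83°: θ ← 61° -83° = -22°
rotate link 1 by -87°: θ ← -22° -87° = -109°
rotate link 1 by -35°: θ ← -109° -35° = -144°
crank pin P = (r cos θ, r sin θ) = (-15.371323, -11.167920)
h = r sin θ − e = -11.167920 − 5 = -16.167920
x = r cos θ + √(L² − h²) = -15.371323 + 146.108174 = 130.736851

130.7369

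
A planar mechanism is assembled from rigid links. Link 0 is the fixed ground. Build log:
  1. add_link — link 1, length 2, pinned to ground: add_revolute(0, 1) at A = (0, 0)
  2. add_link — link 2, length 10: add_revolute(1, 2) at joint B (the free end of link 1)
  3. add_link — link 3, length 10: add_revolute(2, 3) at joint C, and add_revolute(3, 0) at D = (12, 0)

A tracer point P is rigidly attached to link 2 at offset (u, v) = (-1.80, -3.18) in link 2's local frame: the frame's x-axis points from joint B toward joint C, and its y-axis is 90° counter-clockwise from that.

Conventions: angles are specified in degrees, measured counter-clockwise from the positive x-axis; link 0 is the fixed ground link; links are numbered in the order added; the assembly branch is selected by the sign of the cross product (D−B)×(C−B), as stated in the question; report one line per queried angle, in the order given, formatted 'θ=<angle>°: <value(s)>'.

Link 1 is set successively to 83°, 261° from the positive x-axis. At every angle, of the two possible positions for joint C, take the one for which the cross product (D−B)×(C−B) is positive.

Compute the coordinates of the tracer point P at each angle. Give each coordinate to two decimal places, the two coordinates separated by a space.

A=(0,0), D=(12.00,0)
θ=83°: B = A + 2.00·(cos83°, sin83°) = (0.2437, 1.9851)
θ=83°: |BD| = 11.9227
θ=83°: circle(B,10.00) ∩ circle(D,10.00): a=5.9613, h=8.0288
θ=83°:   candidates: C₊=(7.4587,8.9093) cross=95.725; C₋=(4.7851,-6.9242) cross=-95.725
θ=83°:   branch + wants cross > 0 → take C=(7.4587,8.9093) (cross=95.725)
θ=83°: ex = (C−B)/|BC| = (0.7215,0.6924); ey = (-0.6924,0.7215)
θ=83°: P = B + -1.80·ex + -3.18·ey = (1.1470,-1.5556)
θ=261°: B = A + 2.00·(cos261°, sin261°) = (-0.3129, -1.9754)
θ=261°: |BD| = 12.4703
θ=261°: circle(B,10.00) ∩ circle(D,10.00): a=6.2352, h=7.8181
θ=261°:   candidates: C₊=(4.6051,6.7317) cross=97.494; C₋=(7.0820,-8.7071) cross=-97.494
θ=261°:   branch + wants cross > 0 → take C=(4.6051,6.7317) (cross=97.494)
θ=261°: ex = (C−B)/|BC| = (0.4918,0.8707); ey = (-0.8707,0.4918)
θ=261°: P = B + -1.80·ex + -3.18·ey = (1.5707,-5.1066)

θ=83°: 1.15 -1.56
θ=261°: 1.57 -5.11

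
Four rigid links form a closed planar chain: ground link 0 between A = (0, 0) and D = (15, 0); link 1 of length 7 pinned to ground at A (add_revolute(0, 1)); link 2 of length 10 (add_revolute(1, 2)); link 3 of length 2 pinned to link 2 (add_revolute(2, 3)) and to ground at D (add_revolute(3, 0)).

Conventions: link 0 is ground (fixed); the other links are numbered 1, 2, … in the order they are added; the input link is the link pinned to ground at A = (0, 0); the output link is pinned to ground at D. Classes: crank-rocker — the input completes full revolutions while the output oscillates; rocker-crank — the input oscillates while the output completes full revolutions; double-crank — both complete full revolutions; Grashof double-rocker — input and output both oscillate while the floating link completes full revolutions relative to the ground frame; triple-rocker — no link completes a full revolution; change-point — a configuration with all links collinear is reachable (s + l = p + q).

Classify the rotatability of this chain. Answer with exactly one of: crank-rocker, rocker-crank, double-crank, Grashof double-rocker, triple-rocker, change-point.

lengths: ground=15, input=7, coupler=10, output=2
sorted: s=2 (shortest), l=15 (longest), p+q=17
s + l = 17 vs p + q = 17
s + l = p + q → change-point (collinear configuration reachable)

change-point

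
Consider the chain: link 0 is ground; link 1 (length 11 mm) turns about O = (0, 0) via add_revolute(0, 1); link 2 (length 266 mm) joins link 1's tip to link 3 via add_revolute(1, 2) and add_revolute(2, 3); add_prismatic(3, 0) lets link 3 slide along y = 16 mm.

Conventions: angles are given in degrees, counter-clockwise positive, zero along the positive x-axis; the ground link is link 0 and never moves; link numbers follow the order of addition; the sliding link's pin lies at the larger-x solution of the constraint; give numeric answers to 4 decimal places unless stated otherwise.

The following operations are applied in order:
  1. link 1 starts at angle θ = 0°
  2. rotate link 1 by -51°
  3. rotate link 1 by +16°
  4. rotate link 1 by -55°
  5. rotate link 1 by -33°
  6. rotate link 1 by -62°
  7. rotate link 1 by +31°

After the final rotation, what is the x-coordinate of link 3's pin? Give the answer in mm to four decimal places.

geometry: r = 11 mm, L = 266 mm, e = 16 mm; θ starts at 0°
rotate link 1 by -51°: θ ← 0° -51° = -51°
rotate link 1 by +16°: θ ← -51° +16° = -35°
rotate link 1 by -55°: θ ← -35° -55° = -90°
rotate link 1 by -33°: θ ← -90° -33° = -123°
rotate link 1 by -62°: θ ← -123° -62° = -185°
rotate link 1 by +31°: θ ← -185° +31° = -154°
crank pin P = (r cos θ, r sin θ) = (-9.886735, -4.822083)
h = r sin θ − e = -4.822083 − 16 = -20.822083
x = r cos θ + √(L² − h²) = -9.886735 + 265.183787 = 255.297052

255.2971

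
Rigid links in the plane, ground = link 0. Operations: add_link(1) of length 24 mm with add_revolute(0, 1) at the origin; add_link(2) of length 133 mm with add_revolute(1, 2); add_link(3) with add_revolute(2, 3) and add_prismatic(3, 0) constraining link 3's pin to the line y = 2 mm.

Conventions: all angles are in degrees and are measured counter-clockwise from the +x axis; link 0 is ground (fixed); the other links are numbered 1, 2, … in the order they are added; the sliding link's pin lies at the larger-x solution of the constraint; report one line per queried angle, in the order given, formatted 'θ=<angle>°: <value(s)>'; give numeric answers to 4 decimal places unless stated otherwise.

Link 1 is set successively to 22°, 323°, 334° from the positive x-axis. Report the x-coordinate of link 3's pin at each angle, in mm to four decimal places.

geometry: r = 24 mm, L = 133 mm, e = 2 mm
θ=22°: crank pin P = (r cos θ, r sin θ) = (22.252413, 8.990558)
θ=22°: h = r sin θ − e = 8.990558 − 2 = 6.990558
θ=22°: x = r cos θ + √(L² − h²) = 22.252413 + 132.816159 = 155.068572
θ=323°: crank pin P = (r cos θ, r sin θ) = (19.167252, -14.443561)
θ=323°: h = r sin θ − e = -14.443561 − 2 = -16.443561
θ=323°: x = r cos θ + √(L² − h²) = 19.167252 + 131.979579 = 151.146831
θ=334°: crank pin P = (r cos θ, r sin θ) = (21.571057, -10.520908)
θ=334°: h = r sin θ − e = -10.520908 − 2 = -12.520908
θ=334°: x = r cos θ + √(L² − h²) = 21.571057 + 132.409316 = 153.980373

θ=22°: 155.0686
θ=323°: 151.1468
θ=334°: 153.9804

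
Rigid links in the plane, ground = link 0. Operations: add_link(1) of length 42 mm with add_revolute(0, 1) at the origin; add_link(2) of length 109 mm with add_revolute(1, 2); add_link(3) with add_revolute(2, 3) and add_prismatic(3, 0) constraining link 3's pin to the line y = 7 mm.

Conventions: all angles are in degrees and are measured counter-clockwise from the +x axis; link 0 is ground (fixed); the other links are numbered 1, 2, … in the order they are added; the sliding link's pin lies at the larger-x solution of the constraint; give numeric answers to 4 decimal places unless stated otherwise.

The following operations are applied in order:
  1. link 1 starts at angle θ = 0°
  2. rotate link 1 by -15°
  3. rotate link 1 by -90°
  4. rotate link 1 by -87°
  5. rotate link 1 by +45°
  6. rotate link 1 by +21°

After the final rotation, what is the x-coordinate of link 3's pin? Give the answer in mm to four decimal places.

geometry: r = 42 mm, L = 109 mm, e = 7 mm; θ starts at 0°
rotate link 1 by -15°: θ ← 0° -15° = -15°
rotate link 1 by -90°: θ ← -15° -90° = -105°
rotate link 1 by -87°: θ ← -105° -87° = -192°
rotate link 1 by +45°: θ ← -192° +45° = -147°
rotate link 1 by +21°: θ ← -147° +21° = -126°
crank pin P = (r cos θ, r sin θ) = (-24.686981, -33.978714)
h = r sin θ − e = -33.978714 − 7 = -40.978714
x = r cos θ + √(L² − h²) = -24.686981 + 101.003688 = 76.316708

76.3167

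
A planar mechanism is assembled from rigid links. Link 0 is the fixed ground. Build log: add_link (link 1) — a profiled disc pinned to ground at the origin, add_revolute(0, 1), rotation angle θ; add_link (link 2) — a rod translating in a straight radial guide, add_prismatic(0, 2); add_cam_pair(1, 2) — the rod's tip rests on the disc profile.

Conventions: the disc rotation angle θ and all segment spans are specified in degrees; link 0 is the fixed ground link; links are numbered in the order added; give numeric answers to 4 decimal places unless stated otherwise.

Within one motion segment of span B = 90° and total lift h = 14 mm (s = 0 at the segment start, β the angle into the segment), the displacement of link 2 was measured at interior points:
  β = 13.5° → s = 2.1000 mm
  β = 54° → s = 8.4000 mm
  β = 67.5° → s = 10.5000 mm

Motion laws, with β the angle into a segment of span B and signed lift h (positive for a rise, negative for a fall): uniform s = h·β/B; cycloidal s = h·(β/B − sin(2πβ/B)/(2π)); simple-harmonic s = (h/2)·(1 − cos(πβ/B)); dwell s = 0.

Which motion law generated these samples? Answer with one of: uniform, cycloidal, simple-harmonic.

candidates at β/B = r: uniform s = h·r (linear in β); cycloidal s = h·(r − sin(2πr)/(2π)); simple-harmonic s = (h/2)(1 − cos(πr))
β=13.5°: printed 2.1000 | uniform 2.1000, cycloidal 0.2974, simple-harmonic 0.7630
β=54°: printed 8.4000 | uniform 8.4000, cycloidal 9.7097, simple-harmonic 9.1631
β=67.5°: printed 10.5000 | uniform 10.5000, cycloidal 12.7282, simple-harmonic 11.9497
only one law matches every sample → uniform

uniform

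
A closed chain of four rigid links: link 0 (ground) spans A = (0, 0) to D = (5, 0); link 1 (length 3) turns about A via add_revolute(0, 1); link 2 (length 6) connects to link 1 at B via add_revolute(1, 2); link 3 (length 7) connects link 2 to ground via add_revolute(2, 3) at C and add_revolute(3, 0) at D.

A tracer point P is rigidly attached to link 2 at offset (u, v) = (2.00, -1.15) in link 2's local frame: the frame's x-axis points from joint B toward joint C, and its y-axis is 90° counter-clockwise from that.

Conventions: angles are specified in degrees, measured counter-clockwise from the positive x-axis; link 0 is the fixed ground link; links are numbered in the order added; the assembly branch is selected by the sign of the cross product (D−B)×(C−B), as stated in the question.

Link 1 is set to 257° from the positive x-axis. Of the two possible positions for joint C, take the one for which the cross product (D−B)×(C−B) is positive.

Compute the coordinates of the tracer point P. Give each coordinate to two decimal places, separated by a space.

A=(0,0), D=(5.00,0)
B = A + 3.00·(cos257°, sin257°) = (-0.6749, -2.9231)
|BD| = 6.3835
circle(B,6.00) ∩ circle(D,7.00): a=2.1735, h=5.5925
  candidates: C₊=(-1.3036,3.0439) cross=35.699; C₋=(3.8183,-6.8995) cross=-35.699
  branch + wants cross > 0 → take C=(-1.3036,3.0439) (cross=35.699)
ex = (C−B)/|BC| = (-0.1048,0.9945); ey = (-0.9945,-0.1048)
P = B + 2.00·ex + -1.15·ey = (0.2592,-0.8136)

0.26 -0.81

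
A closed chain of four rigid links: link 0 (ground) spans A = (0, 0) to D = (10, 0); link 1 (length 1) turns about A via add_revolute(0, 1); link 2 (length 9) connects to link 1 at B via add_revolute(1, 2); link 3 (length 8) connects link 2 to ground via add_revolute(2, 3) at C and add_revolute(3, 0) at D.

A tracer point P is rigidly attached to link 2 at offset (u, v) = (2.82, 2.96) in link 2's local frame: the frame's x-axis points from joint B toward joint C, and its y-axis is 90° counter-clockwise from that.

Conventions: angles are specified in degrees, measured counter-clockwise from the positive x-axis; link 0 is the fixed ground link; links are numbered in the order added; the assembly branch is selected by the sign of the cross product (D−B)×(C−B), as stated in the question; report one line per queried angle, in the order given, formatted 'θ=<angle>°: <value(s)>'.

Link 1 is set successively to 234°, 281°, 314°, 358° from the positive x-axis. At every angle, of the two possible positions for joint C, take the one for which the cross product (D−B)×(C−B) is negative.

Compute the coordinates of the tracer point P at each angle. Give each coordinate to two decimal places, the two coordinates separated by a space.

A=(0,0), D=(10.00,0)
θ=234°: B = A + 1.00·(cos234°, sin234°) = (-0.5878, -0.8090)
θ=234°: |BD| = 10.6186
θ=234°: circle(B,9.00) ∩ circle(D,8.00): a=6.1098, h=6.6084
θ=234°:   candidates: C₊=(5.0008,6.2456) cross=70.172; C₋=(6.0077,-6.9327) cross=-70.172
θ=234°:   branch - wants cross < 0 → take C=(6.0077,-6.9327) (cross=-70.172)
θ=234°: ex = (C−B)/|BC| = (0.7328,-0.6804); ey = (0.6804,0.7328)
θ=234°: P = B + 2.82·ex + 2.96·ey = (3.4928,-0.5586)
θ=281°: B = A + 1.00·(cos281°, sin281°) = (0.1908, -0.9816)
θ=281°: |BD| = 9.8582
θ=281°: circle(B,9.00) ∩ circle(D,8.00): a=5.7913, h=6.8892
θ=281°:   candidates: C₊=(5.2674,6.4500) cross=67.915; C₋=(6.6393,-7.2599) cross=-67.915
θ=281°:   branch - wants cross < 0 → take C=(6.6393,-7.2599) (cross=-67.915)
θ=281°: ex = (C−B)/|BC| = (0.7165,-0.6976); ey = (0.6976,0.7165)
θ=281°: P = B + 2.82·ex + 2.96·ey = (4.2762,-0.8280)
θ=314°: B = A + 1.00·(cos314°, sin314°) = (0.6947, -0.7193)
θ=314°: |BD| = 9.3331
θ=314°: circle(B,9.00) ∩ circle(D,8.00): a=5.5773, h=7.0636
θ=314°:   candidates: C₊=(5.7109,6.7531) cross=65.925; C₋=(6.7998,-7.3320) cross=-65.925
θ=314°:   branch - wants cross < 0 → take C=(6.7998,-7.3320) (cross=-65.925)
θ=314°: ex = (C−B)/|BC| = (0.6783,-0.7347); ey = (0.7347,0.6783)
θ=314°: P = B + 2.82·ex + 2.96·ey = (4.7824,-0.7834)
θ=358°: B = A + 1.00·(cos358°, sin358°) = (0.9994, -0.0349)
θ=358°: |BD| = 9.0007
θ=358°: circle(B,9.00) ∩ circle(D,8.00): a=5.4447, h=7.1662
θ=358°:   candidates: C₊=(6.4163,7.1524) cross=64.501; C₋=(6.4718,-7.1800) cross=-64.501
θ=358°:   branch - wants cross < 0 → take C=(6.4718,-7.1800) (cross=-64.501)
θ=358°: ex = (C−B)/|BC| = (0.6081,-0.7939); ey = (0.7939,0.6081)
θ=358°: P = B + 2.82·ex + 2.96·ey = (5.0640,-0.4739)

θ=234°: 3.49 -0.56
θ=281°: 4.28 -0.83
θ=314°: 4.78 -0.78
θ=358°: 5.06 -0.47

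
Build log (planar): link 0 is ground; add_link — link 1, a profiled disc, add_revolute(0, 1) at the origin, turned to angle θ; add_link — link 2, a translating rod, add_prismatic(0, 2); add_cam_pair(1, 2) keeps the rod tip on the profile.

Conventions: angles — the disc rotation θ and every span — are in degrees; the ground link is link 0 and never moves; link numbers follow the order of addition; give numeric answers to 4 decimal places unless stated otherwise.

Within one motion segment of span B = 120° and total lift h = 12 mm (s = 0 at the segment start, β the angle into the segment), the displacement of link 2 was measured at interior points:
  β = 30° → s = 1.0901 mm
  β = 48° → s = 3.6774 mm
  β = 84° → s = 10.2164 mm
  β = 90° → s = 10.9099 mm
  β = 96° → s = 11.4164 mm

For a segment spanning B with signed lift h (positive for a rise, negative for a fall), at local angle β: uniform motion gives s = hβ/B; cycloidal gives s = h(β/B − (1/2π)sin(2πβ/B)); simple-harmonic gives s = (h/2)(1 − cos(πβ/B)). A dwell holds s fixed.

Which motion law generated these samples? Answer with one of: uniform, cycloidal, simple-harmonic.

candidates at β/B = r: uniform s = h·r (linear in β); cycloidal s = h·(r − sin(2πr)/(2π)); simple-harmonic s = (h/2)(1 − cos(πr))
β=30°: printed 1.0901 | uniform 3.0000, cycloidal 1.0901, simple-harmonic 1.7574
β=48°: printed 3.6774 | uniform 4.8000, cycloidal 3.6774, simple-harmonic 4.1459
β=84°: printed 10.2164 | uniform 8.4000, cycloidal 10.2164, simple-harmonic 9.5267
β=90°: printed 10.9099 | uniform 9.0000, cycloidal 10.9099, simple-harmonic 10.2426
β=96°: printed 11.4164 | uniform 9.6000, cycloidal 11.4164, simple-harmonic 10.8541
only one law matches every sample → cycloidal

cycloidal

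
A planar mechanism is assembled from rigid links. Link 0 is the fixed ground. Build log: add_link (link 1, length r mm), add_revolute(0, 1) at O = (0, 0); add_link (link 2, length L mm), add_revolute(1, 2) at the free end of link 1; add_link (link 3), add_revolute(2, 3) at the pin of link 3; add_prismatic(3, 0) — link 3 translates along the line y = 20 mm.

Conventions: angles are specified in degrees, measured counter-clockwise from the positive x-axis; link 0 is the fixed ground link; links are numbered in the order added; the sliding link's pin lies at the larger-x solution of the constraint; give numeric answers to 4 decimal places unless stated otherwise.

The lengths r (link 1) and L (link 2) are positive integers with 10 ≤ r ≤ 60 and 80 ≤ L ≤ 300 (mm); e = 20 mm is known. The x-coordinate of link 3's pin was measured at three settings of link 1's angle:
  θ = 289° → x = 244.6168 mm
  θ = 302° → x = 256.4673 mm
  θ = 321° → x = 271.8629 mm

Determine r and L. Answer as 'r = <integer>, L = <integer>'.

constraint per measurement: (x − r cos θ)² + (r sin θ − e)² = L²
subtracting the θ₁ and θ₂ equations cancels the r² and L² terms:
r = (x₁² − x₂²) / (2[(x₁cos θ₁ + e sin θ₁) − (x₂cos θ₂ + e sin θ₂)]) = 50.9997 → r = 51
L² = (x₁ − r cos θ₁)² + (r sin θ₁ − e)² = 56644.0138 → L = 238.0000 → L = 238
check at θ₃=321°: x = 271.8629 (printed 271.8629) ✓

r = 51, L = 238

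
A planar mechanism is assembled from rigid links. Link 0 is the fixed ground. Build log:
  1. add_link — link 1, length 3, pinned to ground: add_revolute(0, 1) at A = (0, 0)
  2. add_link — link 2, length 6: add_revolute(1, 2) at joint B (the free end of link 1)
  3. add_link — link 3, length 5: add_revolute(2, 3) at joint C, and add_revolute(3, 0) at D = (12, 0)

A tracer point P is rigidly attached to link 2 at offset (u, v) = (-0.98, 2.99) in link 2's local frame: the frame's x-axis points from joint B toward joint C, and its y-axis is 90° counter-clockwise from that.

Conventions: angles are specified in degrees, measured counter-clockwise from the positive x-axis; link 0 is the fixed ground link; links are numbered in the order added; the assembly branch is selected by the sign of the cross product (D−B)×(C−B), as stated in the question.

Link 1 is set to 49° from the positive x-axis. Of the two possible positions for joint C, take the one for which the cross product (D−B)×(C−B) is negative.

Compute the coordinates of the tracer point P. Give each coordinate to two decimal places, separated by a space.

A=(0,0), D=(12.00,0)
B = A + 3.00·(cos49°, sin49°) = (1.9682, 2.2641)
|BD| = 10.2842
circle(B,6.00) ∩ circle(D,5.00): a=5.6769, h=1.9424
  candidates: C₊=(7.9334,2.9091) cross=19.976; C₋=(7.0781,-0.8805) cross=-19.976
  branch - wants cross < 0 → take C=(7.0781,-0.8805) (cross=-19.976)
ex = (C−B)/|BC| = (0.8517,-0.5241); ey = (0.5241,0.8517)
P = B + -0.98·ex + 2.99·ey = (2.7006,5.3242)

2.70 5.32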